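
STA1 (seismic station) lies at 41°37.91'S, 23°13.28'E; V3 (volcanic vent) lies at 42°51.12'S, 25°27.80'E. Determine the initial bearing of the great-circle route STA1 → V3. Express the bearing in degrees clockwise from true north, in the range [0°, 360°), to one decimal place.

127.1°

STA1: φ = -41.63183°, λ = +23.22133°
V3: φ = -42.85200°, λ = +25.46333°
Δλ = 2.2420°
y = sin Δλ · cos φ₂ = 0.028680
x = cos φ₁ sin φ₂ − sin φ₁ cos φ₂ cos Δλ = -0.021667
θ = atan2(y, x) = 127.0707° → 127.0707° (mod 360°)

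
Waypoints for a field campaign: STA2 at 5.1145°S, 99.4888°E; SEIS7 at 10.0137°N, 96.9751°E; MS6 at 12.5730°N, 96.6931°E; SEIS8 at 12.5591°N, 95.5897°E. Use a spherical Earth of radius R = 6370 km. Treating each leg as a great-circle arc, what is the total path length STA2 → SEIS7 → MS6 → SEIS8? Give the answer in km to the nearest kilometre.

STA2→SEIS7: c = 0.267629 rad, d = 1704.80 km
SEIS7→MS6: c = 0.044928 rad, d = 286.19 km
MS6→SEIS8: c = 0.018798 rad, d = 119.74 km
Total = 1704.80 + 286.19 + 119.74 = 2110.74 km

2111 km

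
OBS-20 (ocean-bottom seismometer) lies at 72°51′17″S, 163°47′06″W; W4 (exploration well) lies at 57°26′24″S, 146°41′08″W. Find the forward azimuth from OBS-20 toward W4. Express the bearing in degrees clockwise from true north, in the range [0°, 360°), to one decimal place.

OBS-20: φ = -72.85472°, λ = -163.78500°
W4: φ = -57.44000°, λ = -146.68556°
Δλ = 17.0994°
y = sin Δλ · cos φ₂ = 0.158242
x = cos φ₁ sin φ₂ − sin φ₁ cos φ₂ cos Δλ = 0.243071
θ = atan2(y, x) = 33.0646° → 33.0646° (mod 360°)

33.1°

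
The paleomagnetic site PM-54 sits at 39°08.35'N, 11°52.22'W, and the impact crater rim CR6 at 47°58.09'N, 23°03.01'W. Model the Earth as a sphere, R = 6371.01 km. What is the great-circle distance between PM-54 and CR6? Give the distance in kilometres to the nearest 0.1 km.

PM-54: φ = +39.13917°, λ = -11.87033°
CR6: φ = +47.96817°, λ = -23.05017°
Δφ = 8.8290°,  Δλ = -11.1798°
a = sin²(Δφ/2) + cos φ₁ cos φ₂ sin²(Δλ/2) = 0.010852
c = 2·arcsin(√a) = 0.208724 rad = 11.9590°
d = R·c = 6371.01 × 0.208724 = 1329.8 km

1329.8 km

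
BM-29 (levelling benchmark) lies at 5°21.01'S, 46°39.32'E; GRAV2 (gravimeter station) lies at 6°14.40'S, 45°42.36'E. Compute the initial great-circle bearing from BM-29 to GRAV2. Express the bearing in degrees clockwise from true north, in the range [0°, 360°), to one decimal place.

BM-29: φ = -5.35017°, λ = +46.65533°
GRAV2: φ = -6.24000°, λ = +45.70600°
Δλ = -0.9493°
y = sin Δλ · cos φ₂ = -0.016470
x = cos φ₁ sin φ₂ − sin φ₁ cos φ₂ cos Δλ = -0.015543
θ = atan2(y, x) = -133.3405° → 226.6595° (mod 360°)

226.7°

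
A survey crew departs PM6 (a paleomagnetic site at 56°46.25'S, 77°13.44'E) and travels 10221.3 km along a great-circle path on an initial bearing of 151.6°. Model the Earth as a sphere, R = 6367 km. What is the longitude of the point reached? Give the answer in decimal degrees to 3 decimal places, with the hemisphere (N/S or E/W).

PM6: φ = -56.77083°, λ = +77.22400°
δ = d/R = 10221.3/6367 = 1.605356 rad
φ₂ = arcsin(sin φ₁ cos δ + cos φ₁ sin δ cos θ)
   = arcsin(-0.83649·-0.03455 + 0.54799·0.99940·-0.87965) = -26.92651°
λ₂ = λ₁ + atan2(sin θ sin δ cos φ₁, cos δ − sin φ₁ sin φ₂) = -134.99378°

134.994°W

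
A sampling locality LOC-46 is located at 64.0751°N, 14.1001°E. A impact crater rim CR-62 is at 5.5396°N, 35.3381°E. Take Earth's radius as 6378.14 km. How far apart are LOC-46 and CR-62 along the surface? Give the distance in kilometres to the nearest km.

6735 km

Δφ = -58.5355°,  Δλ = 21.2380°
a = sin²(Δφ/2) + cos φ₁ cos φ₂ sin²(Δλ/2) = 0.253792
c = 2·arcsin(√a) = 1.055932 rad = 60.5005°
d = R·c = 6378.14 × 1.055932 = 6734.9 km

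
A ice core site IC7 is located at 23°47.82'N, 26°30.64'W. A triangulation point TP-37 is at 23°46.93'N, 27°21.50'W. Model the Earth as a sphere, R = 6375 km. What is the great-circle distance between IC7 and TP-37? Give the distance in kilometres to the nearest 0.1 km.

IC7: φ = +23.79700°, λ = -26.51067°
TP-37: φ = +23.78217°, λ = -27.35833°
Δφ = -0.0148°,  Δλ = -0.8477°
a = sin²(Δφ/2) + cos φ₁ cos φ₂ sin²(Δλ/2) = 0.000046
c = 2·arcsin(√a) = 0.013540 rad = 0.7758°
d = R·c = 6375 × 0.013540 = 86.3 km

86.3 km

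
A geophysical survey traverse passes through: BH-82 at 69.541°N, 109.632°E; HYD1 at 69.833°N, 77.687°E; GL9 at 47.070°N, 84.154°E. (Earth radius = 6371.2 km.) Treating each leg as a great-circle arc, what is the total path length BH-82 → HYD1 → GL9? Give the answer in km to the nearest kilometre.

BH-82→HYD1: c = 0.191409 rad, d = 1219.50 km
HYD1→GL9: c = 0.401133 rad, d = 2555.70 km
Total = 1219.50 + 2555.70 = 3775.20 km

3775 km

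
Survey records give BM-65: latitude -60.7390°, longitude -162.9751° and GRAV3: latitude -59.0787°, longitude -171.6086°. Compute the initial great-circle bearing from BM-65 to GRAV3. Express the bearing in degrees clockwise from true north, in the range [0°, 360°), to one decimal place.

287.2°

Δλ = -8.6335°
y = sin Δλ · cos φ₂ = -0.077137
x = cos φ₁ sin φ₂ − sin φ₁ cos φ₂ cos Δλ = 0.023894
θ = atan2(y, x) = -72.7892° → 287.2108° (mod 360°)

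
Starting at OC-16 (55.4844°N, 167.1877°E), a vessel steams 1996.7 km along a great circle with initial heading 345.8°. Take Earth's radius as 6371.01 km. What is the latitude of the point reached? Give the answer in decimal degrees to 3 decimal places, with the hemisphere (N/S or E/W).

δ = d/R = 1996.7/6371.01 = 0.313404 rad
φ₂ = arcsin(sin φ₁ cos δ + cos φ₁ sin δ cos θ)
   = arcsin(0.82397·0.95129 + 0.56663·0.30830·0.96945) = 72.39983°
λ₂ = λ₁ + atan2(sin θ sin δ cos φ₁, cos δ − sin φ₁ sin φ₂) = 152.70339°

72.400°N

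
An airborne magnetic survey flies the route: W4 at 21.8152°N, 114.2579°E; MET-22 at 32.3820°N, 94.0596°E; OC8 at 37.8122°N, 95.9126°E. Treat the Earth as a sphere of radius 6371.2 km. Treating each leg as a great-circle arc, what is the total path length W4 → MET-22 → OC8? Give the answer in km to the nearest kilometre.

2940 km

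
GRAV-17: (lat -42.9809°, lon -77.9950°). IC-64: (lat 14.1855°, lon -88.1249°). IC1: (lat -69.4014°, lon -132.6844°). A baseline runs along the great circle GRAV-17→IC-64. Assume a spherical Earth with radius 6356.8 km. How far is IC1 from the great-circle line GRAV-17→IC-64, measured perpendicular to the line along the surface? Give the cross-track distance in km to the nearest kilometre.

2555 km

δ₁₃ = central angle GRAV-17→IC1 = 0.664964 rad  (haversine)
θ₁₃ = bearing GRAV-17→IC1 = 207.729°,  θ₁₂ = bearing GRAV-17→IC-64 = 348.390°
dₓₜ = R·arcsin(sin δ₁₃ · sin(θ₁₃ − θ₁₂)) = 6356.8·arcsin(0.61703·sin(-140.661°)) = -2554.602 km
|dₓₜ| = 2554.602 km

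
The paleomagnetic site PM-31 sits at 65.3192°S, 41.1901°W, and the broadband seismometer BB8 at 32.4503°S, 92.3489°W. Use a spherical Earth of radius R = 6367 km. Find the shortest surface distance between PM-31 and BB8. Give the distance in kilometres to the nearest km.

4988 km

Δφ = 32.8689°,  Δλ = -51.1588°
a = sin²(Δφ/2) + cos φ₁ cos φ₂ sin²(Δλ/2) = 0.145730
c = 2·arcsin(√a) = 0.783368 rad = 44.8837°
d = R·c = 6367 × 0.783368 = 4987.7 km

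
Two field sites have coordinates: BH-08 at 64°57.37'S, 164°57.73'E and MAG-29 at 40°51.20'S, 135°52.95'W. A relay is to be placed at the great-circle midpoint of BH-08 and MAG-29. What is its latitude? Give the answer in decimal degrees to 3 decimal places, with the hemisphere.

BH-08: φ = -64.95617°, λ = +164.96217°
MAG-29: φ = -40.85333°, λ = -135.88250°
Bx = cos φ₂ cos Δλ = 0.387809,  By = cos φ₂ sin Δλ = 0.649404
φₘ = atan2(sin φ₁ + sin φ₂, √((cos φ₁ + Bx)² + By²)) = -56.33575°
λₘ = λ₁ + atan2(By, cos φ₁ + Bx) = -156.35618°

56.336°S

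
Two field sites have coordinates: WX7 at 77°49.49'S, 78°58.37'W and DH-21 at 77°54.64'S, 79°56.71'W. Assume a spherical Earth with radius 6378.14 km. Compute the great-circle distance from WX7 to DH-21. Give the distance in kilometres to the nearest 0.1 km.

WX7: φ = -77.82483°, λ = -78.97283°
DH-21: φ = -77.91067°, λ = -79.94517°
Δφ = -0.0858°,  Δλ = -0.9723°
a = sin²(Δφ/2) + cos φ₁ cos φ₂ sin²(Δλ/2) = 0.000004
c = 2·arcsin(√a) = 0.003868 rad = 0.2216°
d = R·c = 6378.14 × 0.003868 = 24.7 km

24.7 km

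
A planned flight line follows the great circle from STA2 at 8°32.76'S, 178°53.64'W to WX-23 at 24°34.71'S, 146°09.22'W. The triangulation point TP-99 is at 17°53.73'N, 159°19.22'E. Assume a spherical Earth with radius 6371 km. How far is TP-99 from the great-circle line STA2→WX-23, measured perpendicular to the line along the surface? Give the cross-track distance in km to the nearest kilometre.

1214 km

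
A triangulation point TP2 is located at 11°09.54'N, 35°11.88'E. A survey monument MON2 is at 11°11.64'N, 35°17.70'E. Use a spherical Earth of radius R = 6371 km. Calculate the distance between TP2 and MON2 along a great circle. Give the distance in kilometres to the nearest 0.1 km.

11.3 km

TP2: φ = +11.15900°, λ = +35.19800°
MON2: φ = +11.19400°, λ = +35.29500°
Δφ = 0.0350°,  Δλ = 0.0970°
a = sin²(Δφ/2) + cos φ₁ cos φ₂ sin²(Δλ/2) = 0.000001
c = 2·arcsin(√a) = 0.001770 rad = 0.1014°
d = R·c = 6371 × 0.001770 = 11.3 km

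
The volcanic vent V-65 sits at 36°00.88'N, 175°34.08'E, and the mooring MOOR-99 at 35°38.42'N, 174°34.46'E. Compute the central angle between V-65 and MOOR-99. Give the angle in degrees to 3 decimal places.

V-65: φ = +36.01467°, λ = +175.56800°
MOOR-99: φ = +35.64033°, λ = +174.57433°
Δφ = -0.3743°,  Δλ = -0.9937°
a = sin²(Δφ/2) + cos φ₁ cos φ₂ sin²(Δλ/2) = 0.000060
c = 2·arcsin(√a) = 0.015505 rad = 0.8884°

0.888°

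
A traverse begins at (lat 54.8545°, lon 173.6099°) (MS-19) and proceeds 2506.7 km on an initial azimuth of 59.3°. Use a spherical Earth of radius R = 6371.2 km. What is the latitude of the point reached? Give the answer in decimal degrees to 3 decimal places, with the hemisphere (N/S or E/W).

δ = d/R = 2506.7/6371.2 = 0.393442 rad
φ₂ = arcsin(sin φ₁ cos δ + cos φ₁ sin δ cos θ)
   = arcsin(0.81769·0.92359 + 0.57565·0.38337·0.51054) = 60.21413°
λ₂ = λ₁ + atan2(sin θ sin δ cos φ₁, cos δ − sin φ₁ sin φ₂) = -144.81637°

60.214°N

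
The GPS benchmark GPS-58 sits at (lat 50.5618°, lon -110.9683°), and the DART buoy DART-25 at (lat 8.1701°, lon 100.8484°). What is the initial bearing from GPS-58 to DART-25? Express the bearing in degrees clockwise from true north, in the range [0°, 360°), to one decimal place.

324.8°

Δλ = -148.1833°
y = sin Δλ · cos φ₂ = -0.521853
x = cos φ₁ sin φ₂ − sin φ₁ cos φ₂ cos Δλ = 0.739878
θ = atan2(y, x) = -35.1962° → 324.8038° (mod 360°)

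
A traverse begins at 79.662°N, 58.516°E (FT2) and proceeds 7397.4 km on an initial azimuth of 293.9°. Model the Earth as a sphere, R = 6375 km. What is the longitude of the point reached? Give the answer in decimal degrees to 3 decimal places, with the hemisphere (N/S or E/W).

δ = d/R = 7397.4/6375 = 1.160376 rad
φ₂ = arcsin(sin φ₁ cos δ + cos φ₁ sin δ cos θ)
   = arcsin(0.98377·0.39899 + 0.17945·0.91695·0.40514) = 27.33446°
λ₂ = λ₁ + atan2(sin θ sin δ cos φ₁, cos δ − sin φ₁ sin φ₂) = -50.80137°

50.801°W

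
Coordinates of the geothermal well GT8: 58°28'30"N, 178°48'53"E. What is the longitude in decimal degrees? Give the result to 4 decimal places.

178° + 48′/60 + 53″/3600 = 178 + 0.80000 + 0.01472 = 178.8147°

178.8147°E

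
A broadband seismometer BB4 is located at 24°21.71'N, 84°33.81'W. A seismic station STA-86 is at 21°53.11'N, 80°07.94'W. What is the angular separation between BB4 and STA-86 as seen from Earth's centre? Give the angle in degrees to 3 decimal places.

4.768°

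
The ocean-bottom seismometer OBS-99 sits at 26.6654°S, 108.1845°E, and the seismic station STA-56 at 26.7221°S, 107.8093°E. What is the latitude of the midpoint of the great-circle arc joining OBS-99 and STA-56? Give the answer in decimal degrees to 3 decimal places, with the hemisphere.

26.694°S

Bx = cos φ₂ cos Δλ = 0.893179,  By = cos φ₂ sin Δλ = -0.005849
φₘ = atan2(sin φ₁ + sin φ₂, √((cos φ₁ + Bx)² + By²)) = -26.69387°
λₘ = λ₁ + atan2(By, cos φ₁ + Bx) = 107.99695°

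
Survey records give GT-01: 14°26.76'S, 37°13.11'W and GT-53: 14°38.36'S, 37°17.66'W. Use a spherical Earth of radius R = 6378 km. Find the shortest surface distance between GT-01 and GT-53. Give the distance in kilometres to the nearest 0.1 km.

23.0 km

GT-01: φ = -14.44600°, λ = -37.21850°
GT-53: φ = -14.63933°, λ = -37.29433°
Δφ = -0.1933°,  Δλ = -0.0758°
a = sin²(Δφ/2) + cos φ₁ cos φ₂ sin²(Δλ/2) = 0.000003
c = 2·arcsin(√a) = 0.003609 rad = 0.2068°
d = R·c = 6378 × 0.003609 = 23.0 km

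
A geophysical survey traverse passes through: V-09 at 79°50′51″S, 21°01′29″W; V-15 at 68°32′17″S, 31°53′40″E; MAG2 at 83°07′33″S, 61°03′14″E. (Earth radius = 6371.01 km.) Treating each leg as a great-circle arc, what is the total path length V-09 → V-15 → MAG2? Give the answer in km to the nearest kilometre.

V-09: φ = -79.84750°, λ = -21.02472°
V-15: φ = -68.53806°, λ = +31.89444°
MAG2: φ = -83.12583°, λ = +61.05389°
V-09→V-15: c = 0.301222 rad, d = 1919.09 km
V-15→MAG2: c = 0.275780 rad, d = 1757.00 km
Total = 1919.09 + 1757.00 = 3676.09 km

3676 km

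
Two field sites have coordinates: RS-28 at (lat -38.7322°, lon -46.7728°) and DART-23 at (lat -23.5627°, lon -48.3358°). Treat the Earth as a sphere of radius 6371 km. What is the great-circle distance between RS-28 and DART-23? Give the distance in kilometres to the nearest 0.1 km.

1693.2 km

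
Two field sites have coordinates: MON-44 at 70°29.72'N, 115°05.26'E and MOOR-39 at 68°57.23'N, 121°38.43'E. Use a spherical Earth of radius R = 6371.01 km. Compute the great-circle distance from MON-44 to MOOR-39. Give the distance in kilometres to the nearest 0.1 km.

304.9 km

MON-44: φ = +70.49533°, λ = +115.08767°
MOOR-39: φ = +68.95383°, λ = +121.64050°
Δφ = -1.5415°,  Δλ = 6.5528°
a = sin²(Δφ/2) + cos φ₁ cos φ₂ sin²(Δλ/2) = 0.000573
c = 2·arcsin(√a) = 0.047863 rad = 2.7424°
d = R·c = 6371.01 × 0.047863 = 304.9 km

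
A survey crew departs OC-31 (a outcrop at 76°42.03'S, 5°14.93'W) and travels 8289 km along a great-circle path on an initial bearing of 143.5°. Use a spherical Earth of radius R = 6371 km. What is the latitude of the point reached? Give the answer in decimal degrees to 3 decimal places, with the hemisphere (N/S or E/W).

25.949°S

OC-31: φ = -76.70050°, λ = -5.24883°
δ = d/R = 8289/6371 = 1.301052 rad
φ₂ = arcsin(sin φ₁ cos δ + cos φ₁ sin δ cos θ)
   = arcsin(-0.97318·0.26649 + 0.23004·0.96384·-0.80386) = -25.94905°
λ₂ = λ₁ + atan2(sin θ sin δ cos φ₁, cos δ − sin φ₁ sin φ₂) = 135.13857°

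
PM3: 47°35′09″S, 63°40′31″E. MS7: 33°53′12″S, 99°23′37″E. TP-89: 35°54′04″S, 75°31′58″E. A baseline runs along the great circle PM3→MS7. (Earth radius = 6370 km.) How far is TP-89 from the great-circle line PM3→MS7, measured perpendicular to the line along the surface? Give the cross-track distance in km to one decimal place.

917.8 km

PM3: φ = -47.58583°, λ = +63.67528°
MS7: φ = -33.88667°, λ = +99.39361°
TP-89: φ = -35.90111°, λ = +75.53278°
δ₁₃ = central angle PM3→TP-89 = 0.255177 rad  (haversine)
θ₁₃ = bearing PM3→TP-89 = 41.254°,  θ₁₂ = bearing PM3→MS7 = 75.922°
dₓₜ = R·arcsin(sin δ₁₃ · sin(θ₁₃ − θ₁₂)) = 6370·arcsin(0.25242·sin(-34.667°)) = -917.763 km
|dₓₜ| = 917.763 km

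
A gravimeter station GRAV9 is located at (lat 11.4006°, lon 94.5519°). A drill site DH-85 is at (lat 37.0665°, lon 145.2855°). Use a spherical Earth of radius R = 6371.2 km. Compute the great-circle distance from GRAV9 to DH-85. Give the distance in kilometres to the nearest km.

Δφ = 25.6659°,  Δλ = 50.7336°
a = sin²(Δφ/2) + cos φ₁ cos φ₂ sin²(Δλ/2) = 0.192893
c = 2·arcsin(√a) = 0.909408 rad = 52.1052°
d = R·c = 6371.2 × 0.909408 = 5794.0 km

5794 km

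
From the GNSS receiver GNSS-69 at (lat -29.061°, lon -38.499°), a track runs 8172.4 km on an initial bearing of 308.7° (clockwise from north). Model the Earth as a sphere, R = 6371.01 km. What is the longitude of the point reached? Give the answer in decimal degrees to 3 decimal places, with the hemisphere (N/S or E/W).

δ = d/R = 8172.4/6371.01 = 1.282748 rad
φ₂ = arcsin(sin φ₁ cos δ + cos φ₁ sin δ cos θ)
   = arcsin(-0.48574·0.28408 + 0.87410·0.95880·0.62524) = 22.70706°
λ₂ = λ₁ + atan2(sin θ sin δ cos φ₁, cos δ − sin φ₁ sin φ₂) = -92.70729°

92.707°W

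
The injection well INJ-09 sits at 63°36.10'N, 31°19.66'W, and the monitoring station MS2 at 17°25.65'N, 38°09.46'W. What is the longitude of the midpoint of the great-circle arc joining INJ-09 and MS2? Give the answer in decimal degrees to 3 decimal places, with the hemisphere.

INJ-09: φ = +63.60167°, λ = -31.32767°
MS2: φ = +17.42750°, λ = -38.15767°
Bx = cos φ₂ cos Δλ = 0.947326,  By = cos φ₂ sin Δλ = -0.113465
φₘ = atan2(sin φ₁ + sin φ₂, √((cos φ₁ + Bx)² + By²)) = 40.55820°
λₘ = λ₁ + atan2(By, cos φ₁ + Bx) = -35.98788°

35.988°W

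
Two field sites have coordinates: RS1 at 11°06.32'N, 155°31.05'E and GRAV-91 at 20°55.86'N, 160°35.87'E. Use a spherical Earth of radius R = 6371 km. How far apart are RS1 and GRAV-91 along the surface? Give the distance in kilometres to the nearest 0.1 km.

RS1: φ = +11.10533°, λ = +155.51750°
GRAV-91: φ = +20.93100°, λ = +160.59783°
Δφ = 9.8257°,  Δλ = 5.0803°
a = sin²(Δφ/2) + cos φ₁ cos φ₂ sin²(Δλ/2) = 0.009134
c = 2·arcsin(√a) = 0.191441 rad = 10.9688°
d = R·c = 6371 × 0.191441 = 1219.7 km

1219.7 km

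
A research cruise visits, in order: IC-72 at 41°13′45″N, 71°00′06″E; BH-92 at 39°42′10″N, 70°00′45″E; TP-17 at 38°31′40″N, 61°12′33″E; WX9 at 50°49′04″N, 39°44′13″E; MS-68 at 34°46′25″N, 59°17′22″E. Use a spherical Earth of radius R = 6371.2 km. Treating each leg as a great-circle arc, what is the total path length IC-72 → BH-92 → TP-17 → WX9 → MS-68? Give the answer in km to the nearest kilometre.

IC-72: φ = +41.22917°, λ = +71.00167°
BH-92: φ = +39.70278°, λ = +70.01250°
TP-17: φ = +38.52778°, λ = +61.20917°
WX9: φ = +50.81778°, λ = +39.73694°
MS-68: φ = +34.77361°, λ = +59.28944°
IC-72→BH-92: c = 0.029702 rad, d = 189.24 km
BH-92→TP-17: c = 0.120910 rad, d = 770.34 km
TP-17→WX9: c = 0.339926 rad, d = 2165.74 km
WX9→MS-68: c = 0.373315 rad, d = 2378.47 km
Total = 189.24 + 770.34 + 2165.74 + 2378.47 = 5503.79 km

5504 km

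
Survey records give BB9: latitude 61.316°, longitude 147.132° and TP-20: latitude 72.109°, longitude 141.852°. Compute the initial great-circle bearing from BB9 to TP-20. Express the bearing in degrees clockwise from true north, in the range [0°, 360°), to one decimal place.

Δλ = -5.2800°
y = sin Δλ · cos φ₂ = -0.028270
x = cos φ₁ sin φ₂ − sin φ₁ cos φ₂ cos Δλ = 0.188405
θ = atan2(y, x) = -8.5336° → 351.4664° (mod 360°)

351.5°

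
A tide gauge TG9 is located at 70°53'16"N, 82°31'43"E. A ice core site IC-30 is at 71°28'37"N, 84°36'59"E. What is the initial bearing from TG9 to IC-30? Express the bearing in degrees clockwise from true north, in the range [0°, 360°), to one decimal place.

TG9: φ = +70.88778°, λ = +82.52861°
IC-30: φ = +71.47694°, λ = +84.61639°
Δλ = 2.0878°
y = sin Δλ · cos φ₂ = 0.011573
x = cos φ₁ sin φ₂ − sin φ₁ cos φ₂ cos Δλ = 0.010482
θ = atan2(y, x) = 47.8332° → 47.8332° (mod 360°)

47.8°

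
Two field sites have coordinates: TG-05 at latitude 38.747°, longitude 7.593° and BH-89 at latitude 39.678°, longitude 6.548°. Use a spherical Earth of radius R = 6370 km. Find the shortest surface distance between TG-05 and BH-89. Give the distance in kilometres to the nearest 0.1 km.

137.2 km

Δφ = 0.9310°,  Δλ = -1.0450°
a = sin²(Δφ/2) + cos φ₁ cos φ₂ sin²(Δλ/2) = 0.000116
c = 2·arcsin(√a) = 0.021534 rad = 1.2338°
d = R·c = 6370 × 0.021534 = 137.2 km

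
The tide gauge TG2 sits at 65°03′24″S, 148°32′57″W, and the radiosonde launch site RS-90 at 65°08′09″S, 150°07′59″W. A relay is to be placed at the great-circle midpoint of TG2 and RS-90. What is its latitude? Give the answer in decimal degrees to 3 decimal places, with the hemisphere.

65.098°S

TG2: φ = -65.05667°, λ = -148.54917°
RS-90: φ = -65.13583°, λ = -150.13306°
Bx = cos φ₂ cos Δλ = 0.420308,  By = cos φ₂ sin Δλ = -0.011622
φₘ = atan2(sin φ₁ + sin φ₂, √((cos φ₁ + Bx)² + By²)) = -65.09834°
λₘ = λ₁ + atan2(By, cos φ₁ + Bx) = -149.33993°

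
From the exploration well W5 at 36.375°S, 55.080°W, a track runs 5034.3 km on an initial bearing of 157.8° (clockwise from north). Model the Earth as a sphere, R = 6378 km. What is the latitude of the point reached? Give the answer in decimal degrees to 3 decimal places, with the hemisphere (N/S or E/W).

71.245°S

δ = d/R = 5034.3/6378 = 0.789323 rad
φ₂ = arcsin(sin φ₁ cos δ + cos φ₁ sin δ cos θ)
   = arcsin(-0.59307·0.70433 + 0.80515·0.70988·-0.92587) = -71.24510°
λ₂ = λ₁ + atan2(sin θ sin δ cos φ₁, cos δ − sin φ₁ sin φ₂) = 1.45519°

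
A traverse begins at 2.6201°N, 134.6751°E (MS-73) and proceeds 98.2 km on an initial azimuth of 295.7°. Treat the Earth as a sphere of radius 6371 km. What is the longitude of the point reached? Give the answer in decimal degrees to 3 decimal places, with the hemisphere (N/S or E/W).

δ = d/R = 98.2/6371 = 0.015414 rad
φ₂ = arcsin(sin φ₁ cos δ + cos φ₁ sin δ cos θ)
   = arcsin(0.04571·0.99988 + 0.99895·0.01541·0.43366) = 3.00281°
λ₂ = λ₁ + atan2(sin θ sin δ cos φ₁, cos δ − sin φ₁ sin φ₂) = 133.87824°

133.878°E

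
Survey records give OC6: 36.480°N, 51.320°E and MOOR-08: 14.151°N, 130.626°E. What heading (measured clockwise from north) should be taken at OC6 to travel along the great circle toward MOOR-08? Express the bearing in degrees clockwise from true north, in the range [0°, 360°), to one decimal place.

84.6°

Δλ = 79.3060°
y = sin Δλ · cos φ₂ = 0.952814
x = cos φ₁ sin φ₂ − sin φ₁ cos φ₂ cos Δλ = 0.089599
θ = atan2(y, x) = 84.6279° → 84.6279° (mod 360°)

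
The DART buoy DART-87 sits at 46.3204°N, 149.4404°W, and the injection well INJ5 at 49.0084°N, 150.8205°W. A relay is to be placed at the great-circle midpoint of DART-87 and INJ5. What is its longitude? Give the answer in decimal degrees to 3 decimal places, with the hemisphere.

Bx = cos φ₂ cos Δλ = 0.655758,  By = cos φ₂ sin Δλ = -0.015798
φₘ = atan2(sin φ₁ + sin φ₂, √((cos φ₁ + Bx)² + By²)) = 47.66647°
λₘ = λ₁ + atan2(By, cos φ₁ + Bx) = -150.11268°

150.113°W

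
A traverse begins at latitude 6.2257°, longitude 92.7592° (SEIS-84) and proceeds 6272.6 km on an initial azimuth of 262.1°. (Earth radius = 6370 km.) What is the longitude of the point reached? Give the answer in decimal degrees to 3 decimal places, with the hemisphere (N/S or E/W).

δ = d/R = 6272.6/6370 = 0.984710 rad
φ₂ = arcsin(sin φ₁ cos δ + cos φ₁ sin δ cos θ)
   = arcsin(0.10845·0.55311 + 0.99410·0.83311·-0.13744) = -3.08685°
λ₂ = λ₁ + atan2(sin θ sin δ cos φ₁, cos δ − sin φ₁ sin φ₂) = 37.02812°

37.028°E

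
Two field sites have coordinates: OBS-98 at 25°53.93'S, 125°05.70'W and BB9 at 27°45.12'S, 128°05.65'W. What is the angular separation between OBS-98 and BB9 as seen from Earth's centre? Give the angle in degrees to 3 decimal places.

3.255°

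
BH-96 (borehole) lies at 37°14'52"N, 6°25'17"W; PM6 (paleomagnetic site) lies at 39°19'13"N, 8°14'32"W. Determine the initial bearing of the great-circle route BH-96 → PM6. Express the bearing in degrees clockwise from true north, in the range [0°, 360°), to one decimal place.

BH-96: φ = +37.24778°, λ = -6.42139°
PM6: φ = +39.32028°, λ = -8.24222°
Δλ = -1.8208°
y = sin Δλ · cos φ₂ = -0.024581
x = cos φ₁ sin φ₂ − sin φ₁ cos φ₂ cos Δλ = 0.036400
θ = atan2(y, x) = -34.0309° → 325.9691° (mod 360°)

326.0°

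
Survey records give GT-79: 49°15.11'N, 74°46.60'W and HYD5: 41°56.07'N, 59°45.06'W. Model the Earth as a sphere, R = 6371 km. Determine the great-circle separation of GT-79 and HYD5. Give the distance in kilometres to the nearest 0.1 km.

1420.3 km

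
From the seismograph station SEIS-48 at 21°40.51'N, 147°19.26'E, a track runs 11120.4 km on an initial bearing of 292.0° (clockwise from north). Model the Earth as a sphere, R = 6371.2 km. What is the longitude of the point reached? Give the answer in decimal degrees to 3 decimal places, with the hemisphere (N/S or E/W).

SEIS-48: φ = +21.67517°, λ = +147.32100°
δ = d/R = 11120.4/6371.2 = 1.745417 rad
φ₂ = arcsin(sin φ₁ cos δ + cos φ₁ sin δ cos θ)
   = arcsin(0.36934·-0.17373 + 0.92929·0.98479·0.37461) = 16.18009°
λ₂ = λ₁ + atan2(sin θ sin δ cos φ₁, cos δ − sin φ₁ sin φ₂) = 39.26279°

39.263°E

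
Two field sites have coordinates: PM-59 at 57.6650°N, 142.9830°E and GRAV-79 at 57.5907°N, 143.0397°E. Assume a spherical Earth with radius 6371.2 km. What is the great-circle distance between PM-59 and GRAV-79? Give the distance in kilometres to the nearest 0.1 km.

Δφ = -0.0743°,  Δλ = 0.0567°
a = sin²(Δφ/2) + cos φ₁ cos φ₂ sin²(Δλ/2) = 0.000000
c = 2·arcsin(√a) = 0.001401 rad = 0.0803°
d = R·c = 6371.2 × 0.001401 = 8.9 km

8.9 km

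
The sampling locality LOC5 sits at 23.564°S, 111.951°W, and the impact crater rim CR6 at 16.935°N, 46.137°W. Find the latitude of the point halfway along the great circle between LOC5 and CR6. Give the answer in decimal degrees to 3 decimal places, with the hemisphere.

3.946°S

Bx = cos φ₂ cos Δλ = 0.391934,  By = cos φ₂ sin Δλ = 0.872663
φₘ = atan2(sin φ₁ + sin φ₂, √((cos φ₁ + Bx)² + By²)) = -3.94571°
λₘ = λ₁ + atan2(By, cos φ₁ + Bx) = -78.25192°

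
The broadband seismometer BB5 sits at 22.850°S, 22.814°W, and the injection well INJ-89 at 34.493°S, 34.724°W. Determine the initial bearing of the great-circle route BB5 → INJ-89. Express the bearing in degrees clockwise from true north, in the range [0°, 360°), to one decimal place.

219.2°

Δλ = -11.9100°
y = sin Δλ · cos φ₂ = -0.170093
x = cos φ₁ sin φ₂ − sin φ₁ cos φ₂ cos Δλ = -0.208703
θ = atan2(y, x) = -140.8199° → 219.1801° (mod 360°)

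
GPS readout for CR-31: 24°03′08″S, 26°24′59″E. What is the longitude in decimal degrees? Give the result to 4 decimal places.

26.4164°E

26° + 24′/60 + 59″/3600 = 26 + 0.40000 + 0.01639 = 26.4164°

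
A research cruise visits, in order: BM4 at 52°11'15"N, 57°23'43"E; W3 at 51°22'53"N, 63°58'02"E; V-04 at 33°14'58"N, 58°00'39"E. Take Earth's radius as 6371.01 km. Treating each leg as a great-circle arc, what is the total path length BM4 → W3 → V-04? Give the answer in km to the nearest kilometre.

BM4: φ = +52.18750°, λ = +57.39528°
W3: φ = +51.38139°, λ = +63.96722°
V-04: φ = +33.24944°, λ = +58.01083°
BM4→W3: c = 0.072312 rad, d = 460.70 km
W3→V-04: c = 0.325395 rad, d = 2073.10 km
Total = 460.70 + 2073.10 = 2533.80 km

2534 km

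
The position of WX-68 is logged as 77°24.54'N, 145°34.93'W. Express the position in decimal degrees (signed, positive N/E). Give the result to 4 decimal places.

lat: 77.4090° N → +77.4090°
lon: 145.5822° W → -145.5822°

+77.4090°, -145.5822°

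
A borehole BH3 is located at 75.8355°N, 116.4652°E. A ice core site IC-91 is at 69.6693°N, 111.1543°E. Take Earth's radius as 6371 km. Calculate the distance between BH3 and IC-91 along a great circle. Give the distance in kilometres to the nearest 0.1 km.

Δφ = -6.1662°,  Δλ = -5.3109°
a = sin²(Δφ/2) + cos φ₁ cos φ₂ sin²(Δλ/2) = 0.003075
c = 2·arcsin(√a) = 0.110967 rad = 6.3579°
d = R·c = 6371 × 0.110967 = 707.0 km

707.0 km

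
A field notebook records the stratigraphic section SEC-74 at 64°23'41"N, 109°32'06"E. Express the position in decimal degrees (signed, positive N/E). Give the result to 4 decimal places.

+64.3947°, +109.5350°

lat: 64.3947° N → +64.3947°
lon: 109.5350° E → +109.5350°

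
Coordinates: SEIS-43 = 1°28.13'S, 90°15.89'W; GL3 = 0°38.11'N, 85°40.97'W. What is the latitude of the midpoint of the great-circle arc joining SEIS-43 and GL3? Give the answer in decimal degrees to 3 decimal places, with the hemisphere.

0.417°S

SEIS-43: φ = -1.46883°, λ = -90.26483°
GL3: φ = +0.63517°, λ = -85.68283°
Bx = cos φ₂ cos Δλ = 0.996743,  By = cos φ₂ sin Δλ = 0.079881
φₘ = atan2(sin φ₁ + sin φ₂, √((cos φ₁ + Bx)² + By²)) = -0.41717°
λₘ = λ₁ + atan2(By, cos φ₁ + Bx) = -87.97353°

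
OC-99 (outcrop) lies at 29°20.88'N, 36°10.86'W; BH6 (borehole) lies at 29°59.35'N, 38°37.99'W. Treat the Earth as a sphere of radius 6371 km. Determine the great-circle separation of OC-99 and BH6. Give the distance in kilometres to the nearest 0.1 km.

247.4 km

OC-99: φ = +29.34800°, λ = -36.18100°
BH6: φ = +29.98917°, λ = -38.63317°
Δφ = 0.6412°,  Δλ = -2.4522°
a = sin²(Δφ/2) + cos φ₁ cos φ₂ sin²(Δλ/2) = 0.000377
c = 2·arcsin(√a) = 0.038834 rad = 2.2250°
d = R·c = 6371 × 0.038834 = 247.4 km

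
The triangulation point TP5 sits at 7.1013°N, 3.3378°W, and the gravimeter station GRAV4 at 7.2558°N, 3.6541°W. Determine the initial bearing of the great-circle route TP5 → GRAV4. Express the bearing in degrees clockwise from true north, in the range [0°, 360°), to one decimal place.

296.2°

Δλ = -0.3163°
y = sin Δλ · cos φ₂ = -0.005476
x = cos φ₁ sin φ₂ − sin φ₁ cos φ₂ cos Δλ = 0.002698
θ = atan2(y, x) = -63.7684° → 296.2316° (mod 360°)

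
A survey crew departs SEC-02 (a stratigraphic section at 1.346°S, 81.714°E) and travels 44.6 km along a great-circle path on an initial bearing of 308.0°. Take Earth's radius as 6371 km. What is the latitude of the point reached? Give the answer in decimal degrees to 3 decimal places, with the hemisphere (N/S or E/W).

δ = d/R = 44.6/6371 = 0.007000 rad
φ₂ = arcsin(sin φ₁ cos δ + cos φ₁ sin δ cos θ)
   = arcsin(-0.02349·0.99998 + 0.99972·0.00700·0.61566) = -1.09904°
λ₂ = λ₁ + atan2(sin θ sin δ cos φ₁, cos δ − sin φ₁ sin φ₂) = 81.39787°

1.099°S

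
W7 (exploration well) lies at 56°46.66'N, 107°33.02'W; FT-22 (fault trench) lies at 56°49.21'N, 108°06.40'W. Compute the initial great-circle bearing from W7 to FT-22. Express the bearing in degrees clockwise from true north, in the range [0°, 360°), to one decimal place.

278.2°

W7: φ = +56.77767°, λ = -107.55033°
FT-22: φ = +56.82017°, λ = -108.10667°
Δλ = -0.5563°
y = sin Δλ · cos φ₂ = -0.005314
x = cos φ₁ sin φ₂ − sin φ₁ cos φ₂ cos Δλ = 0.000763
θ = atan2(y, x) = -81.8252° → 278.1748° (mod 360°)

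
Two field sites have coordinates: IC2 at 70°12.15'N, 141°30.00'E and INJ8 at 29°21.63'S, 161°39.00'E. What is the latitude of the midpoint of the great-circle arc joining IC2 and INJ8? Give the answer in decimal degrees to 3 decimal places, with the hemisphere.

20.656°N

IC2: φ = +70.20250°, λ = +141.50000°
INJ8: φ = -29.36050°, λ = +161.65000°
Bx = cos φ₂ cos Δλ = 0.818208,  By = cos φ₂ sin Δλ = 0.300231
φₘ = atan2(sin φ₁ + sin φ₂, √((cos φ₁ + Bx)² + By²)) = 20.65611°
λₘ = λ₁ + atan2(By, cos φ₁ + Bx) = 156.04806°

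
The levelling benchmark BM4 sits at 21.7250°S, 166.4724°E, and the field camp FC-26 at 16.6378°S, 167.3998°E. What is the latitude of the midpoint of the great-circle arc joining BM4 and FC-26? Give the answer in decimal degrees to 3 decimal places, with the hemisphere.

Bx = cos φ₂ cos Δλ = 0.958008,  By = cos φ₂ sin Δλ = 0.015508
φₘ = atan2(sin φ₁ + sin φ₂, √((cos φ₁ + Bx)² + By²)) = -19.18198°
λₘ = λ₁ + atan2(By, cos φ₁ + Bx) = 166.94327°

19.182°S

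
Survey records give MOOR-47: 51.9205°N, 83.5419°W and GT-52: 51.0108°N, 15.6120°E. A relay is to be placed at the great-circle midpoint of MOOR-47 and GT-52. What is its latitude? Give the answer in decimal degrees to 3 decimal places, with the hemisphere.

Bx = cos φ₂ cos Δλ = -0.100093,  By = cos φ₂ sin Δλ = 0.621161
φₘ = atan2(sin φ₁ + sin φ₂, √((cos φ₁ + Bx)² + By²)) = 62.68582°
λₘ = λ₁ + atan2(By, cos φ₁ + Bx) = -33.29445°

62.686°N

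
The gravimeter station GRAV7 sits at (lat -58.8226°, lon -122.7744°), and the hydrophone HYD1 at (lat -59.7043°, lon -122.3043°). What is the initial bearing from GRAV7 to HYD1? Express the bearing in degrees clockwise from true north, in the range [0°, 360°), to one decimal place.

Δλ = 0.4701°
y = sin Δλ · cos φ₂ = 0.004139
x = cos φ₁ sin φ₂ − sin φ₁ cos φ₂ cos Δλ = -0.015402
θ = atan2(y, x) = 164.9588° → 164.9588° (mod 360°)

165.0°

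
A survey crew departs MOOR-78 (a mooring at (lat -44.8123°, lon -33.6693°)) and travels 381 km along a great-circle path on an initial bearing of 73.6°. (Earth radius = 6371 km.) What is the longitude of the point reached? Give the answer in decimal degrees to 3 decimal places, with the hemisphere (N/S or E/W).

29.117°W

δ = d/R = 381/6371 = 0.059802 rad
φ₂ = arcsin(sin φ₁ cos δ + cos φ₁ sin δ cos θ)
   = arcsin(-0.70479·0.99821 + 0.70942·0.05977·0.28234) = -43.75336°
λ₂ = λ₁ + atan2(sin θ sin δ cos φ₁, cos δ − sin φ₁ sin φ₂) = -29.11662°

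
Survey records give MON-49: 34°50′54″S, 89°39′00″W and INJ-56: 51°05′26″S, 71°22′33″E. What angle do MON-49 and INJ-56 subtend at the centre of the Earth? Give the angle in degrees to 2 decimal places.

MON-49: φ = -34.84833°, λ = -89.65000°
INJ-56: φ = -51.09056°, λ = +71.37583°
Δφ = -16.2422°,  Δλ = 161.0258°
a = sin²(Δφ/2) + cos φ₁ cos φ₂ sin²(Δλ/2) = 0.521407
c = 2·arcsin(√a) = 1.613623 rad = 92.4538°

92.45°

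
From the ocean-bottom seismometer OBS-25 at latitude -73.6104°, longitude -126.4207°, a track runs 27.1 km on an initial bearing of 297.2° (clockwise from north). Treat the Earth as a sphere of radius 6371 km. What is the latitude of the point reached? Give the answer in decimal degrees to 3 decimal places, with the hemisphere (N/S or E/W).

δ = d/R = 27.1/6371 = 0.004254 rad
φ₂ = arcsin(sin φ₁ cos δ + cos φ₁ sin δ cos θ)
   = arcsin(-0.95937·0.99999 + 0.28217·0.00425·0.45710) = -73.49761°
λ₂ = λ₁ + atan2(sin θ sin δ cos φ₁, cos δ − sin φ₁ sin φ₂) = -127.18383°

73.498°S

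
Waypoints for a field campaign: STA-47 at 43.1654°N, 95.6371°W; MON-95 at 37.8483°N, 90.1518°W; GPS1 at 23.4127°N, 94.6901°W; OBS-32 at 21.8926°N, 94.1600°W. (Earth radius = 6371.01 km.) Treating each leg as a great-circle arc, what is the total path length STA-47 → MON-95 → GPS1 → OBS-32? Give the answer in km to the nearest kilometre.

STA-47→MON-95: c = 0.117884 rad, d = 751.04 km
MON-95→GPS1: c = 0.260907 rad, d = 1662.24 km
GPS1→OBS-32: c = 0.027871 rad, d = 177.56 km
Total = 751.04 + 1662.24 + 177.56 = 2590.85 km

2591 km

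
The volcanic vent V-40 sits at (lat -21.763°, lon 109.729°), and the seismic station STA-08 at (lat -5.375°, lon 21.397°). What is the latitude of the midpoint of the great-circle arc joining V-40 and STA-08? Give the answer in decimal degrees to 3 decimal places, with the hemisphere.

18.586°S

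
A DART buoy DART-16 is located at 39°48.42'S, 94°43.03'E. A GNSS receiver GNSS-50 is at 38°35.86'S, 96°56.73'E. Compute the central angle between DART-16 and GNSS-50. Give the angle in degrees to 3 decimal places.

2.108°

DART-16: φ = -39.80700°, λ = +94.71717°
GNSS-50: φ = -38.59767°, λ = +96.94550°
Δφ = 1.2093°,  Δλ = 2.2283°
a = sin²(Δφ/2) + cos φ₁ cos φ₂ sin²(Δλ/2) = 0.000338
c = 2·arcsin(√a) = 0.036792 rad = 2.1080°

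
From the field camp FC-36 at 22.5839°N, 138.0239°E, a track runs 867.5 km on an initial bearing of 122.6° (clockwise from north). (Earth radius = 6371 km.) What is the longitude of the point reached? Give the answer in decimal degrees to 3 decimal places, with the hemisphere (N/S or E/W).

δ = d/R = 867.5/6371 = 0.136164 rad
φ₂ = arcsin(sin φ₁ cos δ + cos φ₁ sin δ cos θ)
   = arcsin(0.38404·0.99074 + 0.92332·0.13574·-0.53877) = 18.23739°
λ₂ = λ₁ + atan2(sin θ sin δ cos φ₁, cos δ − sin φ₁ sin φ₂) = 144.93941°

144.939°E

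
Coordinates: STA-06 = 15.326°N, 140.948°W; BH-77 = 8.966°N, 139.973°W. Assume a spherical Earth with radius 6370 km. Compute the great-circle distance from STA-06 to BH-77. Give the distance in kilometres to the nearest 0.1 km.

Δφ = -6.3600°,  Δλ = 0.9750°
a = sin²(Δφ/2) + cos φ₁ cos φ₂ sin²(Δλ/2) = 0.003146
c = 2·arcsin(√a) = 0.112241 rad = 6.4309°
d = R·c = 6370 × 0.112241 = 715.0 km

715.0 km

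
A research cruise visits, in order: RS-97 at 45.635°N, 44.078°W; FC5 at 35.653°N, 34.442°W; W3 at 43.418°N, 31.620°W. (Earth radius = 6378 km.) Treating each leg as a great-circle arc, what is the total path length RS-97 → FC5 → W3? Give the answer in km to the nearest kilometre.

RS-97→FC5: c = 0.215610 rad, d = 1375.16 km
FC5→W3: c = 0.140723 rad, d = 897.53 km
Total = 1375.16 + 897.53 = 2272.69 km

2273 km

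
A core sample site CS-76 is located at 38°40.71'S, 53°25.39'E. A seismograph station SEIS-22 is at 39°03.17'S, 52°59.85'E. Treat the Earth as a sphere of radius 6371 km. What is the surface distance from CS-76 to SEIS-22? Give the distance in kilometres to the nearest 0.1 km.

55.6 km

CS-76: φ = -38.67850°, λ = +53.42317°
SEIS-22: φ = -39.05283°, λ = +52.99750°
Δφ = -0.3743°,  Δλ = -0.4257°
a = sin²(Δφ/2) + cos φ₁ cos φ₂ sin²(Δλ/2) = 0.000019
c = 2·arcsin(√a) = 0.008726 rad = 0.5000°
d = R·c = 6371 × 0.008726 = 55.6 km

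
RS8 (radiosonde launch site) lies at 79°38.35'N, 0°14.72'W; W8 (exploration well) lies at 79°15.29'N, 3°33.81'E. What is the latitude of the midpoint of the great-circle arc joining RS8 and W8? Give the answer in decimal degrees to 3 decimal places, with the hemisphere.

RS8: φ = +79.63917°, λ = -0.24533°
W8: φ = +79.25483°, λ = +3.56350°
Bx = cos φ₂ cos Δλ = 0.186029,  By = cos φ₂ sin Δλ = 0.012385
φₘ = atan2(sin φ₁ + sin φ₂, √((cos φ₁ + Bx)² + By²)) = 79.45270°
λₘ = λ₁ + atan2(By, cos φ₁ + Bx) = 1.69338°

79.453°N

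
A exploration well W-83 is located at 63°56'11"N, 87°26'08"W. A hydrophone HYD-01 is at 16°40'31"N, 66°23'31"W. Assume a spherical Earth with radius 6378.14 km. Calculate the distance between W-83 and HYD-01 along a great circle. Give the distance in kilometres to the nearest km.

W-83: φ = +63.93639°, λ = -87.43556°
HYD-01: φ = +16.67528°, λ = -66.39194°
Δφ = -47.2611°,  Δλ = 21.0436°
a = sin²(Δφ/2) + cos φ₁ cos φ₂ sin²(Δλ/2) = 0.174706
c = 2·arcsin(√a) = 0.862438 rad = 49.4141°
d = R·c = 6378.14 × 0.862438 = 5500.7 km

5501 km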